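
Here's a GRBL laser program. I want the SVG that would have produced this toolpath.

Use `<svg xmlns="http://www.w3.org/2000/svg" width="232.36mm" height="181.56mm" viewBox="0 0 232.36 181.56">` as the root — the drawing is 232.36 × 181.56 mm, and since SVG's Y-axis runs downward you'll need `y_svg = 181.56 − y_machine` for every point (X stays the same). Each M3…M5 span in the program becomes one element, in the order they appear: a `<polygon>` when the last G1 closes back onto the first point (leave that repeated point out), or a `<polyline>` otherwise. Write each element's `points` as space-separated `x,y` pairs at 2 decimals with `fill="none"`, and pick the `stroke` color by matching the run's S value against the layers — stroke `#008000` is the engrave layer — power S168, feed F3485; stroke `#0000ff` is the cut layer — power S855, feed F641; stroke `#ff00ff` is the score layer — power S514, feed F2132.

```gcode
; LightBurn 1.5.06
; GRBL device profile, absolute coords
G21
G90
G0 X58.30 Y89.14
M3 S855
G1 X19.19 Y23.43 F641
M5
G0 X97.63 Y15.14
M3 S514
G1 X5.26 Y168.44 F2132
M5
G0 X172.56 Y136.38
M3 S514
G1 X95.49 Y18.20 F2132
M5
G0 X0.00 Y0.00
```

Machine Y-up, SVG Y-down with viewBox height 181.56, so y_svg = 181.56 − y_machine; X carries over.

Run 1: S855 ⇒ cut layer `#0000ff`. The run is open, so emit a `<polyline>` with points (Y-flipped): 58.30,92.42 19.19,158.13.

Run 2: the run's S514 means `#ff00ff` (score). The run is open, so emit a `<polyline>` with points (Y-flipped): 97.63,166.42 5.26,13.12.

Run 3: S514 ⇒ score layer `#ff00ff`. The run is open, so emit a `<polyline>` with points (Y-flipped): 172.56,45.18 95.49,163.36.

<svg xmlns="http://www.w3.org/2000/svg" width="232.36mm" height="181.56mm" viewBox="0 0 232.36 181.56">
  <polyline points="58.30,92.42 19.19,158.13" fill="none" stroke="#0000ff"/>
  <polyline points="97.63,166.42 5.26,13.12" fill="none" stroke="#ff00ff"/>
  <polyline points="172.56,45.18 95.49,163.36" fill="none" stroke="#ff00ff"/>
</svg>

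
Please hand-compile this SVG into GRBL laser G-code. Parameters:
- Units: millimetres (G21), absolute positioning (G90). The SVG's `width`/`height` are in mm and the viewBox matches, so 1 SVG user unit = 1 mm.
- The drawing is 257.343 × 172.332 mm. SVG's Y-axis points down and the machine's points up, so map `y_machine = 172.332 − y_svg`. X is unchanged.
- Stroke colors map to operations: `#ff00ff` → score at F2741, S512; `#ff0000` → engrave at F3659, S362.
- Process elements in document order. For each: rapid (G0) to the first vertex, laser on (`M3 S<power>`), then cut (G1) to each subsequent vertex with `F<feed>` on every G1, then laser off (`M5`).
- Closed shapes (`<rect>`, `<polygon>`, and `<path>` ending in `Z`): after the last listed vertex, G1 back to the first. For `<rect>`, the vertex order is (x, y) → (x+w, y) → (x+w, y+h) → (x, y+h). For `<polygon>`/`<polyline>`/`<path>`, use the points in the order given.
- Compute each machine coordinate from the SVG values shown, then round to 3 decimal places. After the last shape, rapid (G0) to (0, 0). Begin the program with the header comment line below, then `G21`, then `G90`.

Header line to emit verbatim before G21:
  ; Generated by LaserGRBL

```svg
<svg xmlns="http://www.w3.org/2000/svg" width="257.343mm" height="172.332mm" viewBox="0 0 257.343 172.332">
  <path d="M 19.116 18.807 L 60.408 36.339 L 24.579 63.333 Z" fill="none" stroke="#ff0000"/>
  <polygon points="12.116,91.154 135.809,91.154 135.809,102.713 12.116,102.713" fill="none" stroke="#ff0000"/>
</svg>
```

; Generated by LaserGRBL
G21
G90
G0 X19.116 Y153.525
M3 S362
G1 X60.408 Y135.993 F3659
G1 X24.579 Y108.999 F3659
G1 X19.116 Y153.525 F3659
M5
G0 X12.116 Y81.178
M3 S362
G1 X135.809 Y81.178 F3659
G1 X135.809 Y69.619 F3659
G1 X12.116 Y69.619 F3659
G1 X12.116 Y81.178 F3659
M5
G0 X0.000 Y0.000

1 u = 1 mm; y_m = 172.332 − y.

[1] `<path>` regular polygon, #ff0000→engrave S362 F3659: (19.116,153.525) → (60.408,135.993) → (24.579,108.999) → (19.116,153.525) (closed)

[2] `<polygon>` rectangle, #ff0000→engrave S362 F3659: (12.116,81.178) → (135.809,81.178) → (135.809,69.619) → (12.116,69.619) → (12.116,81.178) (closed)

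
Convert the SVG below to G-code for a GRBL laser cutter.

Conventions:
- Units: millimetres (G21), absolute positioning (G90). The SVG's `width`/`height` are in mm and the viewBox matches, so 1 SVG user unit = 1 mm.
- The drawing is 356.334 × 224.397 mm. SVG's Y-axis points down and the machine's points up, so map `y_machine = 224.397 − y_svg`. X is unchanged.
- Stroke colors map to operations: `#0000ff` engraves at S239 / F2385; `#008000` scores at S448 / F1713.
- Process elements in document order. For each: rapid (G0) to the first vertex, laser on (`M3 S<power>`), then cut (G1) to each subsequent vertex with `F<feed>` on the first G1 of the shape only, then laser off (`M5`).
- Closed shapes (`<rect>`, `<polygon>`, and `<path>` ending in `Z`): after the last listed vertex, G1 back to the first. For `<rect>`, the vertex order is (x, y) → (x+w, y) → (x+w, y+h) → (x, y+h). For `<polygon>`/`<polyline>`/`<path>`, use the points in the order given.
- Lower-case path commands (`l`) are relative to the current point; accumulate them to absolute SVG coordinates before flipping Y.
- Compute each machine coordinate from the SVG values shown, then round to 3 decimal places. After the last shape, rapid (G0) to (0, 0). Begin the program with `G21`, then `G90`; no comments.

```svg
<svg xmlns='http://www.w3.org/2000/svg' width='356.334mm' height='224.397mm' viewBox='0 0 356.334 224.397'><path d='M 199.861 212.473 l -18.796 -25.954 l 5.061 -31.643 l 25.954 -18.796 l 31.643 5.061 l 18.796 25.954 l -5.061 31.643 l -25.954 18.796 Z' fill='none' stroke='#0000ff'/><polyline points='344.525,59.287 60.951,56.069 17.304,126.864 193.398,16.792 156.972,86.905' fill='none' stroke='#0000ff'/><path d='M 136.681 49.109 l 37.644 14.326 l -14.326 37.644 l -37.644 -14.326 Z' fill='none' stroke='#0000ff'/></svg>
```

viewBox `0 0 356.334 224.397` with mm width/height → 1 unit = 1 mm. Flip: y_m = 224.397 − y_svg.

**Shape 1** — `<path>` regular polygon, stroke `#0000ff` → engrave (S239, F2385). Machine vertices: (199.861,11.924) → (181.065,37.878) → (186.126,69.521) → (212.080,88.317) → (243.723,83.256) → (262.519,57.302) → (257.458,25.659) → (231.504,6.863) → (199.861,11.924). Closed: final G1 returns to the first vertex.

**Shape 2** — `<polyline>` open polyline, stroke `#0000ff` → engrave (S239, F2385). Machine vertices: (344.525,165.110) → (60.951,168.328) → (17.304,97.533) → (193.398,207.605) → (156.972,137.492). Open path.

**Shape 3** — `<path>` regular polygon, stroke `#0000ff` → engrave (S239, F2385). Machine vertices: (136.681,175.288) → (174.325,160.962) → (159.999,123.318) → (122.355,137.644) → (136.681,175.288). Closed: final G1 returns to the first vertex.

G21
G90
G0 X199.861 Y11.924
M3 S239
G1 X181.065 Y37.878 F2385
G1 X186.126 Y69.521
G1 X212.080 Y88.317
G1 X243.723 Y83.256
G1 X262.519 Y57.302
G1 X257.458 Y25.659
G1 X231.504 Y6.863
G1 X199.861 Y11.924
M5
G0 X344.525 Y165.110
M3 S239
G1 X60.951 Y168.328 F2385
G1 X17.304 Y97.533
G1 X193.398 Y207.605
G1 X156.972 Y137.492
M5
G0 X136.681 Y175.288
M3 S239
G1 X174.325 Y160.962 F2385
G1 X159.999 Y123.318
G1 X122.355 Y137.644
G1 X136.681 Y175.288
M5
G0 X0.000 Y0.000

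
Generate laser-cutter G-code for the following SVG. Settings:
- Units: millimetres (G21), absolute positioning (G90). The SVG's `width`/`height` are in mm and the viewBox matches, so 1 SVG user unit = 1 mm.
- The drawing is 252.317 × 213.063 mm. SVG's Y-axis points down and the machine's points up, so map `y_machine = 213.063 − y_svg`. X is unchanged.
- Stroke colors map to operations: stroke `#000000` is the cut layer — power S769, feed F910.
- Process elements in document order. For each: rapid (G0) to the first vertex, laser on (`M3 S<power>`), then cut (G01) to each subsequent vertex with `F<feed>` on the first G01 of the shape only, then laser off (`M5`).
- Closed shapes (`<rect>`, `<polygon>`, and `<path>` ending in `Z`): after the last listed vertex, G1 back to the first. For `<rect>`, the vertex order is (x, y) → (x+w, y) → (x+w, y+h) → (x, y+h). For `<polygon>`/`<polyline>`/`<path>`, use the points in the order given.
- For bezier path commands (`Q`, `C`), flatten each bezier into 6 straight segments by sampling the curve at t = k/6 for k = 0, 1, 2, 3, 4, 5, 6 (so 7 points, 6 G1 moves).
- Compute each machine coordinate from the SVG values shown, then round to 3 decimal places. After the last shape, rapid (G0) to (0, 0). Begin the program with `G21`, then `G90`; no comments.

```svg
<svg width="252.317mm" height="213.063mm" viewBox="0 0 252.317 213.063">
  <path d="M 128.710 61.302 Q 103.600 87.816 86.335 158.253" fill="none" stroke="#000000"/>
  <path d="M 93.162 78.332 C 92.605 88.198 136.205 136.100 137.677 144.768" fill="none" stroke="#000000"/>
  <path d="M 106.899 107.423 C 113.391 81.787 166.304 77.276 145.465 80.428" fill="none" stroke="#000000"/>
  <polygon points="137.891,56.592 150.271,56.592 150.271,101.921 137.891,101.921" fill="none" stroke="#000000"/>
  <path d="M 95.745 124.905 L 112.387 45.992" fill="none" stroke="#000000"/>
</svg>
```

Since the viewBox matches the mm dimensions, user units are millimetres directly. The only transform is the Y-flip y_m = 213.063 − y_svg.

Shape 1 is a quadratic bezier drawn with `<path>`. Its stroke #000000 means cut at S769, F910. After flipping Y the toolpath is (128.710,151.761) → (120.558,141.703) → (112.842,129.205) → (105.561,114.266) → (98.717,96.888) → (92.308,77.069) → (86.335,54.810).

Shape 2 is a cubic bezier drawn with `<path>`. Its stroke #000000 means cut at S769, F910. After flipping Y the toolpath is (93.162,134.731) → (96.164,126.986) → (104.128,115.048) → (114.659,101.064) → (125.358,87.179) → (133.830,75.541) → (137.677,68.295).

Shape 3 is a cubic bezier drawn with `<path>`. Its stroke #000000 means cut at S769, F910. After flipping Y the toolpath is (106.899,105.640) → (113.457,116.760) → (124.414,124.733) → (136.431,129.933) → (146.171,132.734) → (150.295,133.510) → (145.465,132.635).

Shape 4 is a rectangle drawn with `<polygon>`. Its stroke #000000 means cut at S769, F910. After flipping Y the toolpath is (137.891,156.471) → (150.271,156.471) → (150.271,111.142) → (137.891,111.142) → (137.891,156.471), returning to the start.

Shape 5 is a line segment drawn with `<path>`. Its stroke #000000 means cut at S769, F910. After flipping Y the toolpath is (95.745,88.158) → (112.387,167.071).

G21
G90
G0 X128.710 Y151.761
M3 S769
G01 X120.558 Y141.703 F910
G01 X112.842 Y129.205
G01 X105.561 Y114.266
G01 X98.717 Y96.888
G01 X92.308 Y77.069
G01 X86.335 Y54.810
M5
G0 X93.162 Y134.731
M3 S769
G01 X96.164 Y126.986 F910
G01 X104.128 Y115.048
G01 X114.659 Y101.064
G01 X125.358 Y87.179
G01 X133.830 Y75.541
G01 X137.677 Y68.295
M5
G0 X106.899 Y105.640
M3 S769
G01 X113.457 Y116.760 F910
G01 X124.414 Y124.733
G01 X136.431 Y129.933
G01 X146.171 Y132.734
G01 X150.295 Y133.510
G01 X145.465 Y132.635
M5
G0 X137.891 Y156.471
M3 S769
G01 X150.271 Y156.471 F910
G01 X150.271 Y111.142
G01 X137.891 Y111.142
G01 X137.891 Y156.471
M5
G0 X95.745 Y88.158
M3 S769
G01 X112.387 Y167.071 F910
M5
G0 X0.000 Y0.000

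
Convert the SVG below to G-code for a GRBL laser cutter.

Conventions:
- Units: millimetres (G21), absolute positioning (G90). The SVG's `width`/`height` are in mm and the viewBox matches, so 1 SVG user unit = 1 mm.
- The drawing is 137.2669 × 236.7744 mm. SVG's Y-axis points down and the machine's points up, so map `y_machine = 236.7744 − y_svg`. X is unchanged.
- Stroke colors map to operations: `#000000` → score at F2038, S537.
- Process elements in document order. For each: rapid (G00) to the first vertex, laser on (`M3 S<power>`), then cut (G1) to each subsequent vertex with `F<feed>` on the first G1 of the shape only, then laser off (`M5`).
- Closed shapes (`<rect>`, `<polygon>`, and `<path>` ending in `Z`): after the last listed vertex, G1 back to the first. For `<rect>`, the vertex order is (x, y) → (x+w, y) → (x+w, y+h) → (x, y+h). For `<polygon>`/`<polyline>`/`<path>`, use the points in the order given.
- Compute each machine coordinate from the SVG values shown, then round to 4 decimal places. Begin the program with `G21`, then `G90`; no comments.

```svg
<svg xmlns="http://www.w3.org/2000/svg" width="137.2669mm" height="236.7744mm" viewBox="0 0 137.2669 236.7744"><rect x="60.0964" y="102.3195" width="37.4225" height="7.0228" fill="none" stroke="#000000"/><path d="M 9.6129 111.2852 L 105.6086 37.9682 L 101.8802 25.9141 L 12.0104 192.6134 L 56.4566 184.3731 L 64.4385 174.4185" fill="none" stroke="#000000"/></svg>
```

G21
G90
G00 X60.0964 Y134.4549
M3 S537
G1 X97.5189 Y134.4549 F2038
G1 X97.5189 Y127.4321
G1 X60.0964 Y127.4321
G1 X60.0964 Y134.4549
M5
G00 X9.6129 Y125.4892
M3 S537
G1 X105.6086 Y198.8062 F2038
G1 X101.8802 Y210.8603
G1 X12.0104 Y44.1610
G1 X56.4566 Y52.4013
G1 X64.4385 Y62.3559
M5

Since the viewBox matches the mm dimensions, user units are millimetres directly. The only transform is the Y-flip y_m = 236.7744 − y_svg.

Shape 1 is a rectangle drawn with `<rect>`. Its stroke #000000 means score at S537, F2038. After flipping Y the toolpath is (60.0964,134.4549) → (97.5189,134.4549) → (97.5189,127.4321) → (60.0964,127.4321) → (60.0964,134.4549), returning to the start.

Shape 2 is a open polyline drawn with `<path>`. Its stroke #000000 means score at S537, F2038. After flipping Y the toolpath is (9.6129,125.4892) → (105.6086,198.8062) → (101.8802,210.8603) → (12.0104,44.1610) → (56.4566,52.4013) → (64.4385,62.3559).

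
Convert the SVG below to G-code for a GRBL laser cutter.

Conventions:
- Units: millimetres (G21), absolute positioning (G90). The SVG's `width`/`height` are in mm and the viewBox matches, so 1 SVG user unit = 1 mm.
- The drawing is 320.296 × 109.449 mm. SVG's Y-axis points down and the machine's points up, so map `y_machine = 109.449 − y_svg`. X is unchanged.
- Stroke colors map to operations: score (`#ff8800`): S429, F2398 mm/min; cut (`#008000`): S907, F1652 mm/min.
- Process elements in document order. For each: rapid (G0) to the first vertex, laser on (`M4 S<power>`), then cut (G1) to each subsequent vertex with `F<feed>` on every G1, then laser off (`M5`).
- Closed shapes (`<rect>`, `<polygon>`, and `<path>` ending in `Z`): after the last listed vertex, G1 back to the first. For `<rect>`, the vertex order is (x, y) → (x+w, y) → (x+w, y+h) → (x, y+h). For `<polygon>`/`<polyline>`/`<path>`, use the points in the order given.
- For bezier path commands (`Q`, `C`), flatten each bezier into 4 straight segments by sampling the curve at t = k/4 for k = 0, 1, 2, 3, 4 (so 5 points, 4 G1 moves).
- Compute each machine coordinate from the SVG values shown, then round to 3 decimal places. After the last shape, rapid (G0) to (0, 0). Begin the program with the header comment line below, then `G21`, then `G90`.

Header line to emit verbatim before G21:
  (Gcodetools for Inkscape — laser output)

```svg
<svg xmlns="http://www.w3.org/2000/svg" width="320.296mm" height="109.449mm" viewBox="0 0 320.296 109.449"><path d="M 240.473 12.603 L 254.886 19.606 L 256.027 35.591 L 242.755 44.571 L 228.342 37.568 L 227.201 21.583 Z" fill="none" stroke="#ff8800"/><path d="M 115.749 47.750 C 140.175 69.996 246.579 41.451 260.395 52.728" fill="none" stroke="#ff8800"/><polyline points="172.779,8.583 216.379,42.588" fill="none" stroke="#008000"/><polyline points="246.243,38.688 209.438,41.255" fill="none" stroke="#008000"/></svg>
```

viewBox `0 0 320.296 109.449` with mm width/height → 1 unit = 1 mm. Flip: y_m = 109.449 − y_svg.

**Shape 1** — `<path>` regular polygon, stroke `#ff8800` → score (S429, F2398). Machine vertices: (240.473,96.846) → (254.886,89.843) → (256.027,73.858) → (242.755,64.878) → (228.342,71.881) → (227.201,87.866) → (240.473,96.846). Closed: final G1 returns to the first vertex.

**Shape 2** — `<path>` cubic bezier, stroke `#ff8800` → score (S429, F2398). Control points (SVG): P0=(115.749,47.750), P1=(140.175,69.996), P2=(246.579,41.451), P3=(260.395,52.728); sampled at t=k/4. Machine vertices: (115.749,61.699) → (146.712,53.122) → (192.051,55.097) → (235.400,59.128) → (260.395,56.721). Open path.

**Shape 3** — `<polyline>` line segment, stroke `#008000` → cut (S907, F1652). Machine vertices: (172.779,100.866) → (216.379,66.861). Open path.

**Shape 4** — `<polyline>` line segment, stroke `#008000` → cut (S907, F1652). Machine vertices: (246.243,70.761) → (209.438,68.194). Open path.

(Gcodetools for Inkscape — laser output)
G21
G90
G0 X240.473 Y96.846
M4 S429
G1 X254.886 Y89.843 F2398
G1 X256.027 Y73.858 F2398
G1 X242.755 Y64.878 F2398
G1 X228.342 Y71.881 F2398
G1 X227.201 Y87.866 F2398
G1 X240.473 Y96.846 F2398
M5
G0 X115.749 Y61.699
M4 S429
G1 X146.712 Y53.122 F2398
G1 X192.051 Y55.097 F2398
G1 X235.400 Y59.128 F2398
G1 X260.395 Y56.721 F2398
M5
G0 X172.779 Y100.866
M4 S907
G1 X216.379 Y66.861 F1652
M5
G0 X246.243 Y70.761
M4 S907
G1 X209.438 Y68.194 F1652
M5
G0 X0.000 Y0.000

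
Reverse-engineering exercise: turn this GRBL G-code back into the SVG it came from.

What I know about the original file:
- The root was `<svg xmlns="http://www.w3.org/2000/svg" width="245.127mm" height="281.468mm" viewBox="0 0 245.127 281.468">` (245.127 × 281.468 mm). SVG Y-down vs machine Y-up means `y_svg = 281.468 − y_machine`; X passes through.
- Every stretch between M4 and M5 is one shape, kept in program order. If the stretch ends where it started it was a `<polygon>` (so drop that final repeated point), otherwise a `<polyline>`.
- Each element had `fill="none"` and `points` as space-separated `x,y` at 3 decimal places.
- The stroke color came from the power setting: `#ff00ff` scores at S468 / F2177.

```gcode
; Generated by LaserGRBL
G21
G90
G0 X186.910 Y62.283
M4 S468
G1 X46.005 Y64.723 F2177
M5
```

Each laser-on run becomes one SVG element. Flip Y back into SVG space with y_svg = 281.468 − y_machine. Every run uses S468, so all elements get stroke `#ff00ff` (score).

Run 1: The run is open, so emit a `<polyline>` with points (Y-flipped): 186.910,219.185 46.005,216.745.

<svg xmlns="http://www.w3.org/2000/svg" width="245.127mm" height="281.468mm" viewBox="0 0 245.127 281.468">
  <polyline points="186.910,219.185 46.005,216.745" fill="none" stroke="#ff00ff"/>
</svg>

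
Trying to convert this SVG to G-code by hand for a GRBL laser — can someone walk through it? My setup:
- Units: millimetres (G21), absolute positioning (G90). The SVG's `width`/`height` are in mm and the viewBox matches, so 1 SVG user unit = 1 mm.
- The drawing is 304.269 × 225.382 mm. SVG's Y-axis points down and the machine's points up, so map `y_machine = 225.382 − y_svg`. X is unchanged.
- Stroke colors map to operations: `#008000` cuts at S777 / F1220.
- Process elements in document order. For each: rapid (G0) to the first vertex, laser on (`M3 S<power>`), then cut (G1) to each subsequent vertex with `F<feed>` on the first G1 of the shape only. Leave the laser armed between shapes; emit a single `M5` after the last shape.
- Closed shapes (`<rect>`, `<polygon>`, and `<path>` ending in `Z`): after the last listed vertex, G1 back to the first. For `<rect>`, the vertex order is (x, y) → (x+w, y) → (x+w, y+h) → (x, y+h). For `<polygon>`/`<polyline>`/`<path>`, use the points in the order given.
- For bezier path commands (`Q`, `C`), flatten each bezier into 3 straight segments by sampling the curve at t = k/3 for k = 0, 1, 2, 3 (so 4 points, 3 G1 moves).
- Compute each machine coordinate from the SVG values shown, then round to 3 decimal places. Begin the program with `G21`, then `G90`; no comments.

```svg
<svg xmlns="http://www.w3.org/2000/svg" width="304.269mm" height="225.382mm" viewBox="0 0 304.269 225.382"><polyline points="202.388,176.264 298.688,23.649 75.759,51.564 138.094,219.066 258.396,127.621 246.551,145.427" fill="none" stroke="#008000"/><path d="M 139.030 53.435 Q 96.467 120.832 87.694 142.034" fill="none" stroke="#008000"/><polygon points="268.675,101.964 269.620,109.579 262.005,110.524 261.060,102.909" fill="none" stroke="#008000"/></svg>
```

viewBox `0 0 304.269 225.382` with mm width/height → 1 unit = 1 mm. Flip: y_m = 225.382 − y_svg.

**Shape 1** — `<polyline>` open polyline, stroke `#008000` → cut (S777, F1220). Machine vertices: (202.388,49.118) → (298.688,201.733) → (75.759,173.818) → (138.094,6.316) → (258.396,97.761) → (246.551,79.955). Open path.

**Shape 2** — `<path>` quadratic bezier, stroke `#008000` → cut (S777, F1220). Control points (SVG): P0=(139.030,53.435), P1=(96.467,120.832), P2=(87.694,142.034); sampled at t=k/3. Machine vertices: (139.030,171.947) → (114.409,132.148) → (97.297,102.615) → (87.694,83.348). Open path.

**Shape 3** — `<polygon>` regular polygon, stroke `#008000` → cut (S777, F1220). Machine vertices: (268.675,123.418) → (269.620,115.803) → (262.005,114.858) → (261.060,122.473) → (268.675,123.418). Closed: final G1 returns to the first vertex.

G21
G90
G0 X202.388 Y49.118
M3 S777
G1 X298.688 Y201.733 F1220
G1 X75.759 Y173.818
G1 X138.094 Y6.316
G1 X258.396 Y97.761
G1 X246.551 Y79.955
G0 X139.030 Y171.947
M3 S777
G1 X114.409 Y132.148 F1220
G1 X97.297 Y102.615
G1 X87.694 Y83.348
G0 X268.675 Y123.418
M3 S777
G1 X269.620 Y115.803 F1220
G1 X262.005 Y114.858
G1 X261.060 Y122.473
G1 X268.675 Y123.418
M5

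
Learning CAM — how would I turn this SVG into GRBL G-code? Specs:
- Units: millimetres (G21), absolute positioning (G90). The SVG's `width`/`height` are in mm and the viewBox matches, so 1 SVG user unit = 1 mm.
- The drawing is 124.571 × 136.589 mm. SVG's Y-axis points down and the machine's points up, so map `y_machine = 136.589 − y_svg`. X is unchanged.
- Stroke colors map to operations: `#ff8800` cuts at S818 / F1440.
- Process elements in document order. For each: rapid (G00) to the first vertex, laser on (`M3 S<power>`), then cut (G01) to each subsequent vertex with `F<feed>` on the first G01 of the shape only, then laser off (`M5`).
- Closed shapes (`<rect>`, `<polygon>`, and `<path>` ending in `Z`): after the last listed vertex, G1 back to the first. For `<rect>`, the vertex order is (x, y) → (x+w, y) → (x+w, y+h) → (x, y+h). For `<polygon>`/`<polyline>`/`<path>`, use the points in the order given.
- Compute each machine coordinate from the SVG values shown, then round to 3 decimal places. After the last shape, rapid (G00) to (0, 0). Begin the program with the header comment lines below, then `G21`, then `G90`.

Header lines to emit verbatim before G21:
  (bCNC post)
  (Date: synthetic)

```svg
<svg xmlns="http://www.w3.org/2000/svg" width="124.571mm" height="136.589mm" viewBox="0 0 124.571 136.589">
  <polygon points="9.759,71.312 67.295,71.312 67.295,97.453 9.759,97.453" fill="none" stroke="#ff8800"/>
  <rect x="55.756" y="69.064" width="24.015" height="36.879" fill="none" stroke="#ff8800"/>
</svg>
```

(bCNC post)
(Date: synthetic)
G21
G90
G00 X9.759 Y65.277
M3 S818
G01 X67.295 Y65.277 F1440
G01 X67.295 Y39.136
G01 X9.759 Y39.136
G01 X9.759 Y65.277
M5
G00 X55.756 Y67.525
M3 S818
G01 X79.771 Y67.525 F1440
G01 X79.771 Y30.646
G01 X55.756 Y30.646
G01 X55.756 Y67.525
M5
G00 X0.000 Y0.000

viewBox `0 0 124.571 136.589` with mm width/height → 1 unit = 1 mm. Flip: y_m = 136.589 − y_svg.

**Shape 1** — `<polygon>` rectangle, stroke `#ff8800` → cut (S818, F1440). Machine vertices: (9.759,65.277) → (67.295,65.277) → (67.295,39.136) → (9.759,39.136) → (9.759,65.277). Closed: final G1 returns to the first vertex.

**Shape 2** — `<rect>` rectangle, stroke `#ff8800` → cut (S818, F1440). Machine vertices: (55.756,67.525) → (79.771,67.525) → (79.771,30.646) → (55.756,30.646) → (55.756,67.525). Closed: final G1 returns to the first vertex.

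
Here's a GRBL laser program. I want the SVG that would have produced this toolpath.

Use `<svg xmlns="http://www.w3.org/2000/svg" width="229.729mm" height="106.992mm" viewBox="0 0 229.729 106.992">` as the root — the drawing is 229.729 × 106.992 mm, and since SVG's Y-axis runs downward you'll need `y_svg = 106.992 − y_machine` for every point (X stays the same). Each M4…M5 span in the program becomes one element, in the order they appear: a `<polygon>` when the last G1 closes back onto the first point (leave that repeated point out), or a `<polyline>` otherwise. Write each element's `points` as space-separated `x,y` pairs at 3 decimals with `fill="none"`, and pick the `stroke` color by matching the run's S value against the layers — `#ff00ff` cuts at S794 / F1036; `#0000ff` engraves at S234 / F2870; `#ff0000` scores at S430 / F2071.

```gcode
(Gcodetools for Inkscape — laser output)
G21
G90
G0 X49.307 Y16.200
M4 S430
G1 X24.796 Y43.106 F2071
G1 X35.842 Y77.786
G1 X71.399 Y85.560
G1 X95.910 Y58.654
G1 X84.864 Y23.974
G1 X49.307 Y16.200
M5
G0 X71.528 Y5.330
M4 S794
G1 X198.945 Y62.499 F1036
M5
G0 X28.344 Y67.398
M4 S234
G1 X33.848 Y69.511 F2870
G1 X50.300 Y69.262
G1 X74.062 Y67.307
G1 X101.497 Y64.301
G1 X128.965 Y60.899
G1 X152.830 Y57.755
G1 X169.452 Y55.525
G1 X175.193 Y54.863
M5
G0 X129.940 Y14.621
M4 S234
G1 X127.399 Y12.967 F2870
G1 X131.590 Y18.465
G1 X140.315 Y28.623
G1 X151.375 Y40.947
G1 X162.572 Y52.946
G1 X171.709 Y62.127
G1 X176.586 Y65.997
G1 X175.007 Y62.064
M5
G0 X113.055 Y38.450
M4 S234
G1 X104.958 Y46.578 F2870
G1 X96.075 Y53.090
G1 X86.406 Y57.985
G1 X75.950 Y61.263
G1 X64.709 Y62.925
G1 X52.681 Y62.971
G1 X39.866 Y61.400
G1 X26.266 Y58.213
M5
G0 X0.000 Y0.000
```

<svg xmlns="http://www.w3.org/2000/svg" width="229.729mm" height="106.992mm" viewBox="0 0 229.729 106.992">
  <polygon points="49.307,90.792 24.796,63.886 35.842,29.206 71.399,21.432 95.910,48.338 84.864,83.018" fill="none" stroke="#ff0000"/>
  <polyline points="71.528,101.662 198.945,44.493" fill="none" stroke="#ff00ff"/>
  <polyline points="28.344,39.594 33.848,37.481 50.300,37.730 74.062,39.685 101.497,42.691 128.965,46.093 152.830,49.237 169.452,51.467 175.193,52.129" fill="none" stroke="#0000ff"/>
  <polyline points="129.940,92.371 127.399,94.025 131.590,88.527 140.315,78.369 151.375,66.045 162.572,54.046 171.709,44.865 176.586,40.995 175.007,44.928" fill="none" stroke="#0000ff"/>
  <polyline points="113.055,68.542 104.958,60.414 96.075,53.902 86.406,49.007 75.950,45.729 64.709,44.067 52.681,44.021 39.866,45.592 26.266,48.779" fill="none" stroke="#0000ff"/>
</svg>

Each laser-on run becomes one SVG element. Flip Y back into SVG space with y_svg = 106.992 − y_machine.

Run 1: power S430 maps to stroke `#ff0000` (score). The run returns to its start, so emit a `<polygon>` with points (Y-flipped): 49.307,90.792 24.796,63.886 35.842,29.206 71.399,21.432 95.910,48.338 84.864,83.018.

Run 2: S794 ⇒ cut layer `#ff00ff`. The run is open, so emit a `<polyline>` with points (Y-flipped): 71.528,101.662 198.945,44.493.

Run 3: S234 ⇒ engrave layer `#0000ff`. The run is open, so emit a `<polyline>` with points (Y-flipped): 28.344,39.594 33.848,37.481 50.300,37.730 74.062,39.685 101.497,42.691 128.965,46.093 152.830,49.237 169.452,51.467 175.193,52.129.

Run 4: power S234 maps to stroke `#0000ff` (engrave). The run is open, so emit a `<polyline>` with points (Y-flipped): 129.940,92.371 127.399,94.025 131.590,88.527 140.315,78.369 151.375,66.045 162.572,54.046 171.709,44.865 176.586,40.995 175.007,44.928.

Run 5: S234 ⇒ engrave layer `#0000ff`. The run is open, so emit a `<polyline>` with points (Y-flipped): 113.055,68.542 104.958,60.414 96.075,53.902 86.406,49.007 75.950,45.729 64.709,44.067 52.681,44.021 39.866,45.592 26.266,48.779.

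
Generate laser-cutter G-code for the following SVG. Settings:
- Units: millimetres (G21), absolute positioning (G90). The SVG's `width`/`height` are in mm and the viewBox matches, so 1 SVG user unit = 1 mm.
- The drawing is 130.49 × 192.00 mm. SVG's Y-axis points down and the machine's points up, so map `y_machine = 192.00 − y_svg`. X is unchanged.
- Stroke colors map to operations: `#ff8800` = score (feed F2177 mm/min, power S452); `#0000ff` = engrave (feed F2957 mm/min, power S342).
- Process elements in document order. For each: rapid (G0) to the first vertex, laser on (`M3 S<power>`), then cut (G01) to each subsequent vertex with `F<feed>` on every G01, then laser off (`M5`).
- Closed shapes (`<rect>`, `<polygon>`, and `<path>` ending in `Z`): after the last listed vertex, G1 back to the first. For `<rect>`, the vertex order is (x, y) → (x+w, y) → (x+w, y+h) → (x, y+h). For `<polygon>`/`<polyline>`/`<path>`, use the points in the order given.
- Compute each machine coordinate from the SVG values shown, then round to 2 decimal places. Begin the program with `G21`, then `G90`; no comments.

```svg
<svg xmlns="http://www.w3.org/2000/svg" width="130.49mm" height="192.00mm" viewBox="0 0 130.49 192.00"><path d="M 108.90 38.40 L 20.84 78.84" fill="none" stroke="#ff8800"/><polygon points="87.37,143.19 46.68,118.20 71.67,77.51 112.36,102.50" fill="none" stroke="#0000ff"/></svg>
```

G21
G90
G0 X108.90 Y153.60
M3 S452
G01 X20.84 Y113.16 F2177
M5
G0 X87.37 Y48.81
M3 S342
G01 X46.68 Y73.80 F2957
G01 X71.67 Y114.49 F2957
G01 X112.36 Y89.50 F2957
G01 X87.37 Y48.81 F2957
M5

1 u = 1 mm; y_m = 192.00 − y.

[1] `<path>` line segment, #ff8800→score S452 F2177: (108.90,153.60) → (20.84,113.16)

[2] `<polygon>` regular polygon, #0000ff→engrave S342 F2957: (87.37,48.81) → (46.68,73.80) → (71.67,114.49) → (112.36,89.50) → (87.37,48.81) (closed)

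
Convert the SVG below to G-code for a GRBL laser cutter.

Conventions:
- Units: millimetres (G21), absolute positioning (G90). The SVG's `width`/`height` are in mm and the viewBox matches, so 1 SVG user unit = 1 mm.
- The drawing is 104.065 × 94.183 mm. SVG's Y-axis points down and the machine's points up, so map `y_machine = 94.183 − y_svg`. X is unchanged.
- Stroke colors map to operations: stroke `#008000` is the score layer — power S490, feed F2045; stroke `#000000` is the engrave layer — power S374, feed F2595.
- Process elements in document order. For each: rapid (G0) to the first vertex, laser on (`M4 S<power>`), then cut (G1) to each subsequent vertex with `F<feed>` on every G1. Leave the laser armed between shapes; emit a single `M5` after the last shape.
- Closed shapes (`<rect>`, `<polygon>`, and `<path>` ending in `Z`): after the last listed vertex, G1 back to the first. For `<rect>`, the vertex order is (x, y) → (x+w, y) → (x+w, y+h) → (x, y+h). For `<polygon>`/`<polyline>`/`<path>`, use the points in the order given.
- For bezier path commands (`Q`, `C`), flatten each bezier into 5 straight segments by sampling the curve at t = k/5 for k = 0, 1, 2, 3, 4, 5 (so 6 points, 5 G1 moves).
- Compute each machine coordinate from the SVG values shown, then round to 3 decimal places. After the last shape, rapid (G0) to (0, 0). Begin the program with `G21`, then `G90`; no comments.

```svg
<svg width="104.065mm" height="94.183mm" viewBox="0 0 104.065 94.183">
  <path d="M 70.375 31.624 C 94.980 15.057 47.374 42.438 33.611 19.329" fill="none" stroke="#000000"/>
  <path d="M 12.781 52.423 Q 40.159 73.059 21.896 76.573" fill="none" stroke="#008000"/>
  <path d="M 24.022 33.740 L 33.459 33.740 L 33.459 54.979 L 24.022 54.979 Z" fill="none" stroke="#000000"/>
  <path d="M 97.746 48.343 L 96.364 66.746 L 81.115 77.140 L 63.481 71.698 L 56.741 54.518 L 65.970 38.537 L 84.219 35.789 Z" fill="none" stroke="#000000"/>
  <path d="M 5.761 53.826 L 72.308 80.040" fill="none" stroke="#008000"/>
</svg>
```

G21
G90
G0 X70.375 Y62.559
M4 S374
G1 X77.321 Y67.981 F2595
G1 X72.027 Y67.388 F2595
G1 X59.584 Y65.314 F2595
G1 X45.082 Y66.292 F2595
G1 X33.611 Y74.854 F2595
G0 X12.781 Y41.760
M4 S490
G1 X21.907 Y34.190 F2045
G1 X27.381 Y27.991 F2045
G1 X29.204 Y23.161 F2045
G1 X27.376 Y19.700 F2045
G1 X21.896 Y17.610 F2045
G0 X24.022 Y60.443
M4 S374
G1 X33.459 Y60.443 F2595
G1 X33.459 Y39.204 F2595
G1 X24.022 Y39.204 F2595
G1 X24.022 Y60.443 F2595
G0 X97.746 Y45.840
M4 S374
G1 X96.364 Y27.437 F2595
G1 X81.115 Y17.043 F2595
G1 X63.481 Y22.485 F2595
G1 X56.741 Y39.665 F2595
G1 X65.970 Y55.646 F2595
G1 X84.219 Y58.394 F2595
G1 X97.746 Y45.840 F2595
G0 X5.761 Y40.357
M4 S490
G1 X72.308 Y14.143 F2045
M5
G0 X0.000 Y0.000

Since the viewBox matches the mm dimensions, user units are millimetres directly. The only transform is the Y-flip y_m = 94.183 − y_svg.

Shape 1 is a cubic bezier drawn with `<path>`. Its stroke #000000 means engrave at S374, F2595. After flipping Y the toolpath is (70.375,62.559) → (77.321,67.981) → (72.027,67.388) → (59.584,65.314) → (45.082,66.292) → (33.611,74.854).

Shape 2 is a quadratic bezier drawn with `<path>`. Its stroke #008000 means score at S490, F2045. After flipping Y the toolpath is (12.781,41.760) → (21.907,34.190) → (27.381,27.991) → (29.204,23.161) → (27.376,19.700) → (21.896,17.610).

Shape 3 is a rectangle drawn with `<path>`. Its stroke #000000 means engrave at S374, F2595. After flipping Y the toolpath is (24.022,60.443) → (33.459,60.443) → (33.459,39.204) → (24.022,39.204) → (24.022,60.443), returning to the start.

Shape 4 is a regular polygon drawn with `<path>`. Its stroke #000000 means engrave at S374, F2595. After flipping Y the toolpath is (97.746,45.840) → (96.364,27.437) → (81.115,17.043) → (63.481,22.485) → (56.741,39.665) → (65.970,55.646) → (84.219,58.394) → (97.746,45.840), returning to the start.

Shape 5 is a line segment drawn with `<path>`. Its stroke #008000 means score at S490, F2045. After flipping Y the toolpath is (5.761,40.357) → (72.308,14.143).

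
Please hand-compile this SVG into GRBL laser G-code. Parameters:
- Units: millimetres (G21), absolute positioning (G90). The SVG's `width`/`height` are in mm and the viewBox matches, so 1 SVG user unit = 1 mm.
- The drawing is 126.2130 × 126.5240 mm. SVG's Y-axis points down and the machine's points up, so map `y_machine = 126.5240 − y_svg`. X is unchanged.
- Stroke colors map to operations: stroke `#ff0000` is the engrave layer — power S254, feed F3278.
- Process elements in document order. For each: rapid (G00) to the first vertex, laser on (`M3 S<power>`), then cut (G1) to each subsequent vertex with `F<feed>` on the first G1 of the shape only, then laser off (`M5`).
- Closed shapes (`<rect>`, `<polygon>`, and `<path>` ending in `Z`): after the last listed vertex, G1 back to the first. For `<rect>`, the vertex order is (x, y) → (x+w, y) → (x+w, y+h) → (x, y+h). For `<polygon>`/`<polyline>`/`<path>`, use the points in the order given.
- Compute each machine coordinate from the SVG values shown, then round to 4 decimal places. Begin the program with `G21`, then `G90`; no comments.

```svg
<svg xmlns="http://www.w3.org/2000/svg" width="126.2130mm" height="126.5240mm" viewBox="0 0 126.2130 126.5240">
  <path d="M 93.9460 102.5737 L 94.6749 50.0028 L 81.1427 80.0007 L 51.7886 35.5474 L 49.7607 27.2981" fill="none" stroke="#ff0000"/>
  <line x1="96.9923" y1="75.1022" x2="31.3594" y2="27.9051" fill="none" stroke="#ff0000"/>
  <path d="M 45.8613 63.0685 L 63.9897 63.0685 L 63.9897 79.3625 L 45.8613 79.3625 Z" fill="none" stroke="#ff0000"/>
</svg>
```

viewBox `0 0 126.2130 126.5240` with mm width/height → 1 unit = 1 mm. Flip: y_m = 126.5240 − y_svg.

**Shape 1** — `<path>` open polyline, stroke `#ff0000` → engrave (S254, F3278). Machine vertices: (93.9460,23.9503) → (94.6749,76.5212) → (81.1427,46.5233) → (51.7886,90.9766) → (49.7607,99.2259). Open path.

**Shape 2** — `<line>` line segment, stroke `#ff0000` → engrave (S254, F3278). Machine vertices: (96.9923,51.4218) → (31.3594,98.6189). Open path.

**Shape 3** — `<path>` rectangle, stroke `#ff0000` → engrave (S254, F3278). Machine vertices: (45.8613,63.4555) → (63.9897,63.4555) → (63.9897,47.1615) → (45.8613,47.1615) → (45.8613,63.4555). Closed: final G1 returns to the first vertex.

G21
G90
G00 X93.9460 Y23.9503
M3 S254
G1 X94.6749 Y76.5212 F3278
G1 X81.1427 Y46.5233
G1 X51.7886 Y90.9766
G1 X49.7607 Y99.2259
M5
G00 X96.9923 Y51.4218
M3 S254
G1 X31.3594 Y98.6189 F3278
M5
G00 X45.8613 Y63.4555
M3 S254
G1 X63.9897 Y63.4555 F3278
G1 X63.9897 Y47.1615
G1 X45.8613 Y47.1615
G1 X45.8613 Y63.4555
M5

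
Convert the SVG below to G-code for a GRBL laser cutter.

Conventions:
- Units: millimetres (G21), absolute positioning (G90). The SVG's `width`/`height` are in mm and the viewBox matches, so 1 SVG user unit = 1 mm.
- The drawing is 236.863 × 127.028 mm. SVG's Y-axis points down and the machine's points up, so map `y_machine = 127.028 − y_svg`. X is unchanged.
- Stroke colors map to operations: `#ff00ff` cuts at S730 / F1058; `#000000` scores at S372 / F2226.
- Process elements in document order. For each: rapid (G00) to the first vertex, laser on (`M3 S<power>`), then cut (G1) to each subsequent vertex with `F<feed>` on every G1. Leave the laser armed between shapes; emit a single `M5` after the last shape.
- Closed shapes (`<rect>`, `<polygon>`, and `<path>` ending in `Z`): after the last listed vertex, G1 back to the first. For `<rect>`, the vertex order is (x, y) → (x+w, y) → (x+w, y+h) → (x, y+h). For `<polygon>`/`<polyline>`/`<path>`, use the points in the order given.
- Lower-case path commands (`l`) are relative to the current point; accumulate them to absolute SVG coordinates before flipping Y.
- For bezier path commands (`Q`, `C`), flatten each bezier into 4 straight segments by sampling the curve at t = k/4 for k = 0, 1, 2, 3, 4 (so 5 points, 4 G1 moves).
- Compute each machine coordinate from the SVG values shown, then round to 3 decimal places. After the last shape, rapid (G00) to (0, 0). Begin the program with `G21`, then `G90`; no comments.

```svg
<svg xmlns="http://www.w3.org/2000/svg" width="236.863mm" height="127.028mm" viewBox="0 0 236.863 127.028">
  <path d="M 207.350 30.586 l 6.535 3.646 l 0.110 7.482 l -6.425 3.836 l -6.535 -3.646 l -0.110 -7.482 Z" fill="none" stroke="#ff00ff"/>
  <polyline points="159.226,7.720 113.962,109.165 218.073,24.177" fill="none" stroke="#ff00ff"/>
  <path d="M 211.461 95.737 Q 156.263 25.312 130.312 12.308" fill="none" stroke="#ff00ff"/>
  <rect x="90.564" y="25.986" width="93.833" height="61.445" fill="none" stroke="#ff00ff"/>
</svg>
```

viewBox `0 0 236.863 127.028` with mm width/height → 1 unit = 1 mm. Flip: y_m = 127.028 − y_svg.

**Shape 1** — `<path>` regular polygon, stroke `#ff00ff` → cut (S730, F1058). Machine vertices: (207.350,96.442) → (213.885,92.796) → (213.995,85.314) → (207.570,81.478) → (201.035,85.124) → (200.925,92.606) → (207.350,96.442). Closed: final G1 returns to the first vertex.

**Shape 2** — `<polyline>` open polyline, stroke `#ff00ff` → cut (S730, F1058). Machine vertices: (159.226,119.308) → (113.962,17.863) → (218.073,102.851). Open path.

**Shape 3** — `<path>` quadratic bezier, stroke `#ff00ff` → cut (S730, F1058). Control points (SVG): P0=(211.461,95.737), P1=(156.263,25.312), P2=(130.312,12.308); sampled at t=k/4. Machine vertices: (211.461,31.291) → (185.690,62.915) → (163.575,87.361) → (145.115,104.629) → (130.312,114.720). Open path.

**Shape 4** — `<rect>` rectangle, stroke `#ff00ff` → cut (S730, F1058). Machine vertices: (90.564,101.042) → (184.397,101.042) → (184.397,39.597) → (90.564,39.597) → (90.564,101.042). Closed: final G1 returns to the first vertex.

G21
G90
G00 X207.350 Y96.442
M3 S730
G1 X213.885 Y92.796 F1058
G1 X213.995 Y85.314 F1058
G1 X207.570 Y81.478 F1058
G1 X201.035 Y85.124 F1058
G1 X200.925 Y92.606 F1058
G1 X207.350 Y96.442 F1058
G00 X159.226 Y119.308
M3 S730
G1 X113.962 Y17.863 F1058
G1 X218.073 Y102.851 F1058
G00 X211.461 Y31.291
M3 S730
G1 X185.690 Y62.915 F1058
G1 X163.575 Y87.361 F1058
G1 X145.115 Y104.629 F1058
G1 X130.312 Y114.720 F1058
G00 X90.564 Y101.042
M3 S730
G1 X184.397 Y101.042 F1058
G1 X184.397 Y39.597 F1058
G1 X90.564 Y39.597 F1058
G1 X90.564 Y101.042 F1058
M5
G00 X0.000 Y0.000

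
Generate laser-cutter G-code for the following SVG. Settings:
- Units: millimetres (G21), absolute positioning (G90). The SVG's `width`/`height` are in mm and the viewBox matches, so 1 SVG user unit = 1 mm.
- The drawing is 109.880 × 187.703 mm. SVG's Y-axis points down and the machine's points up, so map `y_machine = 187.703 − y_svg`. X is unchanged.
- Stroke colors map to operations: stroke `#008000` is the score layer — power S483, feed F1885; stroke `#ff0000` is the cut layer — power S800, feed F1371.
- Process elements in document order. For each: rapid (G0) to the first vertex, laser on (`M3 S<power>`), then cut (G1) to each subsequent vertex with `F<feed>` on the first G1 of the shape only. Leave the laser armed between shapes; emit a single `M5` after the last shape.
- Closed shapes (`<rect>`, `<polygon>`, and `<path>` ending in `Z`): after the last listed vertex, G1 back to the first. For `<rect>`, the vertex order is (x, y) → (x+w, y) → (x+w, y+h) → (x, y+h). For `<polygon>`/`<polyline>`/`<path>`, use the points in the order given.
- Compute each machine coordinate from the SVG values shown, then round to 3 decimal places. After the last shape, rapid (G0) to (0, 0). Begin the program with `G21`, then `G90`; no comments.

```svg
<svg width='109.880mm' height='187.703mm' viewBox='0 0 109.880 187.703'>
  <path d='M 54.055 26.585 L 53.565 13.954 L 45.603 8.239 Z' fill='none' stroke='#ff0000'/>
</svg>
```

G21
G90
G0 X54.055 Y161.118
M3 S800
G1 X53.565 Y173.749 F1371
G1 X45.603 Y179.464
G1 X54.055 Y161.118
M5
G0 X0.000 Y0.000

Since the viewBox matches the mm dimensions, user units are millimetres directly. The only transform is the Y-flip y_m = 187.703 − y_svg.

Shape 1 is a closed polygon drawn with `<path>`. Its stroke #ff0000 means cut at S800, F1371. After flipping Y the toolpath is (54.055,161.118) → (53.565,173.749) → (45.603,179.464) → (54.055,161.118), returning to the start.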